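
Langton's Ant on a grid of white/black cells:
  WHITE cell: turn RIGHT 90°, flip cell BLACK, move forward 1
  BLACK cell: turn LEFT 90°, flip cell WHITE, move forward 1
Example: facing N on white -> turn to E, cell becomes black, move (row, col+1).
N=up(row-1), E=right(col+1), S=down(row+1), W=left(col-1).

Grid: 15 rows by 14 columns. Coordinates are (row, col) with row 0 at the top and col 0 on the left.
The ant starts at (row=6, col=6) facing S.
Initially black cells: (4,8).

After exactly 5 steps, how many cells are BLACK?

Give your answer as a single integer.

Step 1: on WHITE (6,6): turn R to W, flip to black, move to (6,5). |black|=2
Step 2: on WHITE (6,5): turn R to N, flip to black, move to (5,5). |black|=3
Step 3: on WHITE (5,5): turn R to E, flip to black, move to (5,6). |black|=4
Step 4: on WHITE (5,6): turn R to S, flip to black, move to (6,6). |black|=5
Step 5: on BLACK (6,6): turn L to E, flip to white, move to (6,7). |black|=4

Answer: 4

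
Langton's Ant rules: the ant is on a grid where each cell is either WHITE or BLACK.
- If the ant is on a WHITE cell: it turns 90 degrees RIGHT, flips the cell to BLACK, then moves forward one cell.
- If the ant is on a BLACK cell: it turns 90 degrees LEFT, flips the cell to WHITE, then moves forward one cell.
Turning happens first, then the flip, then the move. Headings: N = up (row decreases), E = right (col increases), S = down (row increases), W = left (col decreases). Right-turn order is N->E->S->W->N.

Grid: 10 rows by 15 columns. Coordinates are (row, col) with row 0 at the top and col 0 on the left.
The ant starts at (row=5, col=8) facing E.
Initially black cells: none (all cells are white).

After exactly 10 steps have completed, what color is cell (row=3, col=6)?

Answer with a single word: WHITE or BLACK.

Answer: WHITE

Derivation:
Step 1: on WHITE (5,8): turn R to S, flip to black, move to (6,8). |black|=1
Step 2: on WHITE (6,8): turn R to W, flip to black, move to (6,7). |black|=2
Step 3: on WHITE (6,7): turn R to N, flip to black, move to (5,7). |black|=3
Step 4: on WHITE (5,7): turn R to E, flip to black, move to (5,8). |black|=4
Step 5: on BLACK (5,8): turn L to N, flip to white, move to (4,8). |black|=3
Step 6: on WHITE (4,8): turn R to E, flip to black, move to (4,9). |black|=4
Step 7: on WHITE (4,9): turn R to S, flip to black, move to (5,9). |black|=5
Step 8: on WHITE (5,9): turn R to W, flip to black, move to (5,8). |black|=6
Step 9: on WHITE (5,8): turn R to N, flip to black, move to (4,8). |black|=7
Step 10: on BLACK (4,8): turn L to W, flip to white, move to (4,7). |black|=6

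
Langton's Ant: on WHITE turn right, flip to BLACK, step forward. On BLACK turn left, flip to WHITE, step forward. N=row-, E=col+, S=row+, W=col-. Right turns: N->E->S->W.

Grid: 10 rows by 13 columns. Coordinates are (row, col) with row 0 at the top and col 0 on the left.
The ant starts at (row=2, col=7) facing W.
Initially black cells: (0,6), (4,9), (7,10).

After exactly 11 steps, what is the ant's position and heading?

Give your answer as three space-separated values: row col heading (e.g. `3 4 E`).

Step 1: on WHITE (2,7): turn R to N, flip to black, move to (1,7). |black|=4
Step 2: on WHITE (1,7): turn R to E, flip to black, move to (1,8). |black|=5
Step 3: on WHITE (1,8): turn R to S, flip to black, move to (2,8). |black|=6
Step 4: on WHITE (2,8): turn R to W, flip to black, move to (2,7). |black|=7
Step 5: on BLACK (2,7): turn L to S, flip to white, move to (3,7). |black|=6
Step 6: on WHITE (3,7): turn R to W, flip to black, move to (3,6). |black|=7
Step 7: on WHITE (3,6): turn R to N, flip to black, move to (2,6). |black|=8
Step 8: on WHITE (2,6): turn R to E, flip to black, move to (2,7). |black|=9
Step 9: on WHITE (2,7): turn R to S, flip to black, move to (3,7). |black|=10
Step 10: on BLACK (3,7): turn L to E, flip to white, move to (3,8). |black|=9
Step 11: on WHITE (3,8): turn R to S, flip to black, move to (4,8). |black|=10

Answer: 4 8 S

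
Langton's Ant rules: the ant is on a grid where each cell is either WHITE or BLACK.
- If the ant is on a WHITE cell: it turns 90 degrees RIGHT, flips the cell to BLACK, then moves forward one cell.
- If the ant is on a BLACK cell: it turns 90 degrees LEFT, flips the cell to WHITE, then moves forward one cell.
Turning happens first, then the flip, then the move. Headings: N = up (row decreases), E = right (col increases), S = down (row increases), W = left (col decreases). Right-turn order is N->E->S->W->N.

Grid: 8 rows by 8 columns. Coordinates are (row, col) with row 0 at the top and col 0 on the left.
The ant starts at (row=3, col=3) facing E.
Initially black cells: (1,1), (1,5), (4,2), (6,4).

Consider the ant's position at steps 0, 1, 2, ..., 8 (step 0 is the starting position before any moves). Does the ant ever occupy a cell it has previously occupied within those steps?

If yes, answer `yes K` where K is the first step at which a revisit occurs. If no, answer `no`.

Step 1: on WHITE (3,3): turn R to S, flip to black, move to (4,3). |black|=5 — new cell
Step 2: on WHITE (4,3): turn R to W, flip to black, move to (4,2). |black|=6 — new cell
Step 3: on BLACK (4,2): turn L to S, flip to white, move to (5,2). |black|=5 — new cell
Step 4: on WHITE (5,2): turn R to W, flip to black, move to (5,1). |black|=6 — new cell
Step 5: on WHITE (5,1): turn R to N, flip to black, move to (4,1). |black|=7 — new cell
Step 6: on WHITE (4,1): turn R to E, flip to black, move to (4,2). |black|=8 — REVISIT

Answer: yes 6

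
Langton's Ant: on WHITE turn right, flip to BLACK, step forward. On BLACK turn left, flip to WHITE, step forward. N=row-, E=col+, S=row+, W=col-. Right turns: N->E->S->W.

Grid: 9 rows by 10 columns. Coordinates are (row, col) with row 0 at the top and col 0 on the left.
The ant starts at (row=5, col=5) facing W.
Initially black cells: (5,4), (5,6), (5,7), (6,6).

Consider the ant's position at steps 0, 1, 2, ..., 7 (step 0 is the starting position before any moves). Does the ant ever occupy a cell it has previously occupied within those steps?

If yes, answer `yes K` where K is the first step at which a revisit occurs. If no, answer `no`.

Answer: no

Derivation:
Step 1: on WHITE (5,5): turn R to N, flip to black, move to (4,5). |black|=5 — new cell
Step 2: on WHITE (4,5): turn R to E, flip to black, move to (4,6). |black|=6 — new cell
Step 3: on WHITE (4,6): turn R to S, flip to black, move to (5,6). |black|=7 — new cell
Step 4: on BLACK (5,6): turn L to E, flip to white, move to (5,7). |black|=6 — new cell
Step 5: on BLACK (5,7): turn L to N, flip to white, move to (4,7). |black|=5 — new cell
Step 6: on WHITE (4,7): turn R to E, flip to black, move to (4,8). |black|=6 — new cell
Step 7: on WHITE (4,8): turn R to S, flip to black, move to (5,8). |black|=7 — new cell
No revisit within 7 steps.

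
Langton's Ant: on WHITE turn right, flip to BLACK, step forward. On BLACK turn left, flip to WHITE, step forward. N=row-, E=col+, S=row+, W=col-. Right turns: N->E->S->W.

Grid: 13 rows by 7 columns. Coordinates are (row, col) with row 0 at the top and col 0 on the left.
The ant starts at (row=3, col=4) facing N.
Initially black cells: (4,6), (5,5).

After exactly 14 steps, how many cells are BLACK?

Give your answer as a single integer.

Step 1: on WHITE (3,4): turn R to E, flip to black, move to (3,5). |black|=3
Step 2: on WHITE (3,5): turn R to S, flip to black, move to (4,5). |black|=4
Step 3: on WHITE (4,5): turn R to W, flip to black, move to (4,4). |black|=5
Step 4: on WHITE (4,4): turn R to N, flip to black, move to (3,4). |black|=6
Step 5: on BLACK (3,4): turn L to W, flip to white, move to (3,3). |black|=5
Step 6: on WHITE (3,3): turn R to N, flip to black, move to (2,3). |black|=6
Step 7: on WHITE (2,3): turn R to E, flip to black, move to (2,4). |black|=7
Step 8: on WHITE (2,4): turn R to S, flip to black, move to (3,4). |black|=8
Step 9: on WHITE (3,4): turn R to W, flip to black, move to (3,3). |black|=9
Step 10: on BLACK (3,3): turn L to S, flip to white, move to (4,3). |black|=8
Step 11: on WHITE (4,3): turn R to W, flip to black, move to (4,2). |black|=9
Step 12: on WHITE (4,2): turn R to N, flip to black, move to (3,2). |black|=10
Step 13: on WHITE (3,2): turn R to E, flip to black, move to (3,3). |black|=11
Step 14: on WHITE (3,3): turn R to S, flip to black, move to (4,3). |black|=12

Answer: 12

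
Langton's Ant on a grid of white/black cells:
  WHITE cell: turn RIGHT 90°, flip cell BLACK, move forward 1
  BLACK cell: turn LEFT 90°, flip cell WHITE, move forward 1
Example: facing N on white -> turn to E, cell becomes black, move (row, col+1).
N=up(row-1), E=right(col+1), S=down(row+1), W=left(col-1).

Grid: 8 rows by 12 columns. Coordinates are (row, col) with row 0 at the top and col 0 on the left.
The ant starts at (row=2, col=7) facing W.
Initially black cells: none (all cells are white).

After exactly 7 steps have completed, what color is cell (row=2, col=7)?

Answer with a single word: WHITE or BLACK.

Answer: WHITE

Derivation:
Step 1: on WHITE (2,7): turn R to N, flip to black, move to (1,7). |black|=1
Step 2: on WHITE (1,7): turn R to E, flip to black, move to (1,8). |black|=2
Step 3: on WHITE (1,8): turn R to S, flip to black, move to (2,8). |black|=3
Step 4: on WHITE (2,8): turn R to W, flip to black, move to (2,7). |black|=4
Step 5: on BLACK (2,7): turn L to S, flip to white, move to (3,7). |black|=3
Step 6: on WHITE (3,7): turn R to W, flip to black, move to (3,6). |black|=4
Step 7: on WHITE (3,6): turn R to N, flip to black, move to (2,6). |black|=5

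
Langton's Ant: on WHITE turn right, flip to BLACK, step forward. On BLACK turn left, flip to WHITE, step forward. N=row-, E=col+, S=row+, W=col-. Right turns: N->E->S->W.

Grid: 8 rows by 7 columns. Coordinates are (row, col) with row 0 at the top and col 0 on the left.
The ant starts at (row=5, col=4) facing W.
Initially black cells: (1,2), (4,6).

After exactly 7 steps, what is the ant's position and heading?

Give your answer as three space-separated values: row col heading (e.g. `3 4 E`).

Step 1: on WHITE (5,4): turn R to N, flip to black, move to (4,4). |black|=3
Step 2: on WHITE (4,4): turn R to E, flip to black, move to (4,5). |black|=4
Step 3: on WHITE (4,5): turn R to S, flip to black, move to (5,5). |black|=5
Step 4: on WHITE (5,5): turn R to W, flip to black, move to (5,4). |black|=6
Step 5: on BLACK (5,4): turn L to S, flip to white, move to (6,4). |black|=5
Step 6: on WHITE (6,4): turn R to W, flip to black, move to (6,3). |black|=6
Step 7: on WHITE (6,3): turn R to N, flip to black, move to (5,3). |black|=7

Answer: 5 3 N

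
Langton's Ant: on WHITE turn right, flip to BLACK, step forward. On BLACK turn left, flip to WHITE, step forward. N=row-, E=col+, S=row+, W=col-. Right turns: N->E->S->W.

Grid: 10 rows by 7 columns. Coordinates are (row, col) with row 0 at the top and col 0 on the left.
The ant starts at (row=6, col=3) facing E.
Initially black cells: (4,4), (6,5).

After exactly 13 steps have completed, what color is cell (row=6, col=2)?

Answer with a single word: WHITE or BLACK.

Answer: BLACK

Derivation:
Step 1: on WHITE (6,3): turn R to S, flip to black, move to (7,3). |black|=3
Step 2: on WHITE (7,3): turn R to W, flip to black, move to (7,2). |black|=4
Step 3: on WHITE (7,2): turn R to N, flip to black, move to (6,2). |black|=5
Step 4: on WHITE (6,2): turn R to E, flip to black, move to (6,3). |black|=6
Step 5: on BLACK (6,3): turn L to N, flip to white, move to (5,3). |black|=5
Step 6: on WHITE (5,3): turn R to E, flip to black, move to (5,4). |black|=6
Step 7: on WHITE (5,4): turn R to S, flip to black, move to (6,4). |black|=7
Step 8: on WHITE (6,4): turn R to W, flip to black, move to (6,3). |black|=8
Step 9: on WHITE (6,3): turn R to N, flip to black, move to (5,3). |black|=9
Step 10: on BLACK (5,3): turn L to W, flip to white, move to (5,2). |black|=8
Step 11: on WHITE (5,2): turn R to N, flip to black, move to (4,2). |black|=9
Step 12: on WHITE (4,2): turn R to E, flip to black, move to (4,3). |black|=10
Step 13: on WHITE (4,3): turn R to S, flip to black, move to (5,3). |black|=11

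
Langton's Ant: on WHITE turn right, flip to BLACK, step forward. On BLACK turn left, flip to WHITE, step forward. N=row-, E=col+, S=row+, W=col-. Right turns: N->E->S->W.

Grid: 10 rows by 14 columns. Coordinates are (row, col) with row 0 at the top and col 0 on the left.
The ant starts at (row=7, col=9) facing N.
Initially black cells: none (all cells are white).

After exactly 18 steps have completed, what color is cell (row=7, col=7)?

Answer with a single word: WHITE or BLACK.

Step 1: on WHITE (7,9): turn R to E, flip to black, move to (7,10). |black|=1
Step 2: on WHITE (7,10): turn R to S, flip to black, move to (8,10). |black|=2
Step 3: on WHITE (8,10): turn R to W, flip to black, move to (8,9). |black|=3
Step 4: on WHITE (8,9): turn R to N, flip to black, move to (7,9). |black|=4
Step 5: on BLACK (7,9): turn L to W, flip to white, move to (7,8). |black|=3
Step 6: on WHITE (7,8): turn R to N, flip to black, move to (6,8). |black|=4
Step 7: on WHITE (6,8): turn R to E, flip to black, move to (6,9). |black|=5
Step 8: on WHITE (6,9): turn R to S, flip to black, move to (7,9). |black|=6
Step 9: on WHITE (7,9): turn R to W, flip to black, move to (7,8). |black|=7
Step 10: on BLACK (7,8): turn L to S, flip to white, move to (8,8). |black|=6
Step 11: on WHITE (8,8): turn R to W, flip to black, move to (8,7). |black|=7
Step 12: on WHITE (8,7): turn R to N, flip to black, move to (7,7). |black|=8
Step 13: on WHITE (7,7): turn R to E, flip to black, move to (7,8). |black|=9
Step 14: on WHITE (7,8): turn R to S, flip to black, move to (8,8). |black|=10
Step 15: on BLACK (8,8): turn L to E, flip to white, move to (8,9). |black|=9
Step 16: on BLACK (8,9): turn L to N, flip to white, move to (7,9). |black|=8
Step 17: on BLACK (7,9): turn L to W, flip to white, move to (7,8). |black|=7
Step 18: on BLACK (7,8): turn L to S, flip to white, move to (8,8). |black|=6

Answer: BLACK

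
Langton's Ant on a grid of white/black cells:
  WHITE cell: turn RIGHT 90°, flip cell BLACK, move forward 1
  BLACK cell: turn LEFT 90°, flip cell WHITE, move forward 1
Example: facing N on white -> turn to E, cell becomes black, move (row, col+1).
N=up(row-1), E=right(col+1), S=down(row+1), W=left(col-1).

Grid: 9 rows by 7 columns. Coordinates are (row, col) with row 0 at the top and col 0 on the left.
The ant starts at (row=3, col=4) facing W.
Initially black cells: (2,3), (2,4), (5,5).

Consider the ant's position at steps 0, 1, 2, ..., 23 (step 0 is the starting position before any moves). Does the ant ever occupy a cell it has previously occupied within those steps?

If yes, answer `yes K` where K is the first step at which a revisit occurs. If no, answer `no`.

Answer: yes 6

Derivation:
Step 1: on WHITE (3,4): turn R to N, flip to black, move to (2,4). |black|=4 — new cell
Step 2: on BLACK (2,4): turn L to W, flip to white, move to (2,3). |black|=3 — new cell
Step 3: on BLACK (2,3): turn L to S, flip to white, move to (3,3). |black|=2 — new cell
Step 4: on WHITE (3,3): turn R to W, flip to black, move to (3,2). |black|=3 — new cell
Step 5: on WHITE (3,2): turn R to N, flip to black, move to (2,2). |black|=4 — new cell
Step 6: on WHITE (2,2): turn R to E, flip to black, move to (2,3). |black|=5 — REVISIT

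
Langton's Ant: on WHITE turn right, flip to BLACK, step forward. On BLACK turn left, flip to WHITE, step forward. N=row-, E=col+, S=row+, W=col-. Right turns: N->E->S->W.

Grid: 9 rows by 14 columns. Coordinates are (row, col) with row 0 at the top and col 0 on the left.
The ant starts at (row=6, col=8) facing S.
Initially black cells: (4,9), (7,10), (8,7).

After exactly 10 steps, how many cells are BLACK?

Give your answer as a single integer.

Step 1: on WHITE (6,8): turn R to W, flip to black, move to (6,7). |black|=4
Step 2: on WHITE (6,7): turn R to N, flip to black, move to (5,7). |black|=5
Step 3: on WHITE (5,7): turn R to E, flip to black, move to (5,8). |black|=6
Step 4: on WHITE (5,8): turn R to S, flip to black, move to (6,8). |black|=7
Step 5: on BLACK (6,8): turn L to E, flip to white, move to (6,9). |black|=6
Step 6: on WHITE (6,9): turn R to S, flip to black, move to (7,9). |black|=7
Step 7: on WHITE (7,9): turn R to W, flip to black, move to (7,8). |black|=8
Step 8: on WHITE (7,8): turn R to N, flip to black, move to (6,8). |black|=9
Step 9: on WHITE (6,8): turn R to E, flip to black, move to (6,9). |black|=10
Step 10: on BLACK (6,9): turn L to N, flip to white, move to (5,9). |black|=9

Answer: 9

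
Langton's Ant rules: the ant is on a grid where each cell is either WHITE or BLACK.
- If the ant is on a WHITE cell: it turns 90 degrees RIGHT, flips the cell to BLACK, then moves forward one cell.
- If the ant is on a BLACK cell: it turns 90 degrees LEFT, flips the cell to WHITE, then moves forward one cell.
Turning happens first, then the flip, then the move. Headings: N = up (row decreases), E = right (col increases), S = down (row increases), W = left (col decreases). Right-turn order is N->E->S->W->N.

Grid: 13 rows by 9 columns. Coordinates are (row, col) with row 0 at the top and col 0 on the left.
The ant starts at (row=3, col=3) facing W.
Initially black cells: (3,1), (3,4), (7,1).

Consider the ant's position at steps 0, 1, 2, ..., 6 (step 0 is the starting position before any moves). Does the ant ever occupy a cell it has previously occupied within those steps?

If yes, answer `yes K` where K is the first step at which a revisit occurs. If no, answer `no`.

Step 1: on WHITE (3,3): turn R to N, flip to black, move to (2,3). |black|=4 — new cell
Step 2: on WHITE (2,3): turn R to E, flip to black, move to (2,4). |black|=5 — new cell
Step 3: on WHITE (2,4): turn R to S, flip to black, move to (3,4). |black|=6 — new cell
Step 4: on BLACK (3,4): turn L to E, flip to white, move to (3,5). |black|=5 — new cell
Step 5: on WHITE (3,5): turn R to S, flip to black, move to (4,5). |black|=6 — new cell
Step 6: on WHITE (4,5): turn R to W, flip to black, move to (4,4). |black|=7 — new cell
No revisit within 6 steps.

Answer: no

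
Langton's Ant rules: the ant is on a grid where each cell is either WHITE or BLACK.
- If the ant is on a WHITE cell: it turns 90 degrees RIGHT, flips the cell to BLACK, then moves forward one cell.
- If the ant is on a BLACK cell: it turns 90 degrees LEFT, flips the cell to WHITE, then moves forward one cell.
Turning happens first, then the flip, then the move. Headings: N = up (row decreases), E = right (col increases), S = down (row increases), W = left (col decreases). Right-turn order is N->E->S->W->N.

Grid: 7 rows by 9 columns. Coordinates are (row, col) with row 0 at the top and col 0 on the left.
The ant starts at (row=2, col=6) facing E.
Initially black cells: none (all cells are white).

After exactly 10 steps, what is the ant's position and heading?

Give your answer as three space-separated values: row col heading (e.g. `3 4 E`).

Answer: 1 5 W

Derivation:
Step 1: on WHITE (2,6): turn R to S, flip to black, move to (3,6). |black|=1
Step 2: on WHITE (3,6): turn R to W, flip to black, move to (3,5). |black|=2
Step 3: on WHITE (3,5): turn R to N, flip to black, move to (2,5). |black|=3
Step 4: on WHITE (2,5): turn R to E, flip to black, move to (2,6). |black|=4
Step 5: on BLACK (2,6): turn L to N, flip to white, move to (1,6). |black|=3
Step 6: on WHITE (1,6): turn R to E, flip to black, move to (1,7). |black|=4
Step 7: on WHITE (1,7): turn R to S, flip to black, move to (2,7). |black|=5
Step 8: on WHITE (2,7): turn R to W, flip to black, move to (2,6). |black|=6
Step 9: on WHITE (2,6): turn R to N, flip to black, move to (1,6). |black|=7
Step 10: on BLACK (1,6): turn L to W, flip to white, move to (1,5). |black|=6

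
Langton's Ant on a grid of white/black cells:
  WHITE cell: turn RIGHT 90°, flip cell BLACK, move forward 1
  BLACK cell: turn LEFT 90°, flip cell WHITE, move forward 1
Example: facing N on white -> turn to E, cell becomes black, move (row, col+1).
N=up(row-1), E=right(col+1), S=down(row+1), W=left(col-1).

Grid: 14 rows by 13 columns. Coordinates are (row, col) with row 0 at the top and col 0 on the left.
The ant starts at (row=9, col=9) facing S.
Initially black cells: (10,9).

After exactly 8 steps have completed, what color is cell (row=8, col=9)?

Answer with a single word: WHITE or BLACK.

Step 1: on WHITE (9,9): turn R to W, flip to black, move to (9,8). |black|=2
Step 2: on WHITE (9,8): turn R to N, flip to black, move to (8,8). |black|=3
Step 3: on WHITE (8,8): turn R to E, flip to black, move to (8,9). |black|=4
Step 4: on WHITE (8,9): turn R to S, flip to black, move to (9,9). |black|=5
Step 5: on BLACK (9,9): turn L to E, flip to white, move to (9,10). |black|=4
Step 6: on WHITE (9,10): turn R to S, flip to black, move to (10,10). |black|=5
Step 7: on WHITE (10,10): turn R to W, flip to black, move to (10,9). |black|=6
Step 8: on BLACK (10,9): turn L to S, flip to white, move to (11,9). |black|=5

Answer: BLACK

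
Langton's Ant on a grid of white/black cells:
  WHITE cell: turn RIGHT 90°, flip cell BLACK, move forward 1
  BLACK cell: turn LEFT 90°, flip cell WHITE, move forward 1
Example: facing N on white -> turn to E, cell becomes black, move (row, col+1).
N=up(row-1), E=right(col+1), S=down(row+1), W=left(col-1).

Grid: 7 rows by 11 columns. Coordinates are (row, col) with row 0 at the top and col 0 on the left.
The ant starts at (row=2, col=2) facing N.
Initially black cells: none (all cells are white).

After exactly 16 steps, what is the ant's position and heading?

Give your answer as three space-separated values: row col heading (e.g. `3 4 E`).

Answer: 2 2 N

Derivation:
Step 1: on WHITE (2,2): turn R to E, flip to black, move to (2,3). |black|=1
Step 2: on WHITE (2,3): turn R to S, flip to black, move to (3,3). |black|=2
Step 3: on WHITE (3,3): turn R to W, flip to black, move to (3,2). |black|=3
Step 4: on WHITE (3,2): turn R to N, flip to black, move to (2,2). |black|=4
Step 5: on BLACK (2,2): turn L to W, flip to white, move to (2,1). |black|=3
Step 6: on WHITE (2,1): turn R to N, flip to black, move to (1,1). |black|=4
Step 7: on WHITE (1,1): turn R to E, flip to black, move to (1,2). |black|=5
Step 8: on WHITE (1,2): turn R to S, flip to black, move to (2,2). |black|=6
Step 9: on WHITE (2,2): turn R to W, flip to black, move to (2,1). |black|=7
Step 10: on BLACK (2,1): turn L to S, flip to white, move to (3,1). |black|=6
Step 11: on WHITE (3,1): turn R to W, flip to black, move to (3,0). |black|=7
Step 12: on WHITE (3,0): turn R to N, flip to black, move to (2,0). |black|=8
Step 13: on WHITE (2,0): turn R to E, flip to black, move to (2,1). |black|=9
Step 14: on WHITE (2,1): turn R to S, flip to black, move to (3,1). |black|=10
Step 15: on BLACK (3,1): turn L to E, flip to white, move to (3,2). |black|=9
Step 16: on BLACK (3,2): turn L to N, flip to white, move to (2,2). |black|=8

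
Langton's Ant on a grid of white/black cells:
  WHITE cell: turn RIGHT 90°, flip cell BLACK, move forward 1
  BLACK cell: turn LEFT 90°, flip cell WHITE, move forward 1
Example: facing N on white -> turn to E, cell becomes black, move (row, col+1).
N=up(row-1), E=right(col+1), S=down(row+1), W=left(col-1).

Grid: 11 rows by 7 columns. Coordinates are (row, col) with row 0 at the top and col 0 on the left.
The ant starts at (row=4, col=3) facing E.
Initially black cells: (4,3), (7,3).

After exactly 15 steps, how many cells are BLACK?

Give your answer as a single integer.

Step 1: on BLACK (4,3): turn L to N, flip to white, move to (3,3). |black|=1
Step 2: on WHITE (3,3): turn R to E, flip to black, move to (3,4). |black|=2
Step 3: on WHITE (3,4): turn R to S, flip to black, move to (4,4). |black|=3
Step 4: on WHITE (4,4): turn R to W, flip to black, move to (4,3). |black|=4
Step 5: on WHITE (4,3): turn R to N, flip to black, move to (3,3). |black|=5
Step 6: on BLACK (3,3): turn L to W, flip to white, move to (3,2). |black|=4
Step 7: on WHITE (3,2): turn R to N, flip to black, move to (2,2). |black|=5
Step 8: on WHITE (2,2): turn R to E, flip to black, move to (2,3). |black|=6
Step 9: on WHITE (2,3): turn R to S, flip to black, move to (3,3). |black|=7
Step 10: on WHITE (3,3): turn R to W, flip to black, move to (3,2). |black|=8
Step 11: on BLACK (3,2): turn L to S, flip to white, move to (4,2). |black|=7
Step 12: on WHITE (4,2): turn R to W, flip to black, move to (4,1). |black|=8
Step 13: on WHITE (4,1): turn R to N, flip to black, move to (3,1). |black|=9
Step 14: on WHITE (3,1): turn R to E, flip to black, move to (3,2). |black|=10
Step 15: on WHITE (3,2): turn R to S, flip to black, move to (4,2). |black|=11

Answer: 11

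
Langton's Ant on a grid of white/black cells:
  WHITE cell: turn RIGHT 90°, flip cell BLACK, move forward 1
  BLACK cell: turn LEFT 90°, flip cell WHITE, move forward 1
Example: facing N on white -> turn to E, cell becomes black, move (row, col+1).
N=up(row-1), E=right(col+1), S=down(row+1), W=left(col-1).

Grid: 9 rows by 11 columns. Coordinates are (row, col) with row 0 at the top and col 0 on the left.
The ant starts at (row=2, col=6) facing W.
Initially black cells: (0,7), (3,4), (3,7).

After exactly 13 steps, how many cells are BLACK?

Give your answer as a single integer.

Step 1: on WHITE (2,6): turn R to N, flip to black, move to (1,6). |black|=4
Step 2: on WHITE (1,6): turn R to E, flip to black, move to (1,7). |black|=5
Step 3: on WHITE (1,7): turn R to S, flip to black, move to (2,7). |black|=6
Step 4: on WHITE (2,7): turn R to W, flip to black, move to (2,6). |black|=7
Step 5: on BLACK (2,6): turn L to S, flip to white, move to (3,6). |black|=6
Step 6: on WHITE (3,6): turn R to W, flip to black, move to (3,5). |black|=7
Step 7: on WHITE (3,5): turn R to N, flip to black, move to (2,5). |black|=8
Step 8: on WHITE (2,5): turn R to E, flip to black, move to (2,6). |black|=9
Step 9: on WHITE (2,6): turn R to S, flip to black, move to (3,6). |black|=10
Step 10: on BLACK (3,6): turn L to E, flip to white, move to (3,7). |black|=9
Step 11: on BLACK (3,7): turn L to N, flip to white, move to (2,7). |black|=8
Step 12: on BLACK (2,7): turn L to W, flip to white, move to (2,6). |black|=7
Step 13: on BLACK (2,6): turn L to S, flip to white, move to (3,6). |black|=6

Answer: 6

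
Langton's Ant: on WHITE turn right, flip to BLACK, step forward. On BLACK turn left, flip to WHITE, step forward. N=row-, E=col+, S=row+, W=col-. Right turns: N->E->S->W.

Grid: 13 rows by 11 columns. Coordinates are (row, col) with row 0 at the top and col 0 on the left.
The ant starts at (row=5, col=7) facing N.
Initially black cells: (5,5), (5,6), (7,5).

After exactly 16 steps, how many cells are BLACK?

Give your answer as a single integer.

Step 1: on WHITE (5,7): turn R to E, flip to black, move to (5,8). |black|=4
Step 2: on WHITE (5,8): turn R to S, flip to black, move to (6,8). |black|=5
Step 3: on WHITE (6,8): turn R to W, flip to black, move to (6,7). |black|=6
Step 4: on WHITE (6,7): turn R to N, flip to black, move to (5,7). |black|=7
Step 5: on BLACK (5,7): turn L to W, flip to white, move to (5,6). |black|=6
Step 6: on BLACK (5,6): turn L to S, flip to white, move to (6,6). |black|=5
Step 7: on WHITE (6,6): turn R to W, flip to black, move to (6,5). |black|=6
Step 8: on WHITE (6,5): turn R to N, flip to black, move to (5,5). |black|=7
Step 9: on BLACK (5,5): turn L to W, flip to white, move to (5,4). |black|=6
Step 10: on WHITE (5,4): turn R to N, flip to black, move to (4,4). |black|=7
Step 11: on WHITE (4,4): turn R to E, flip to black, move to (4,5). |black|=8
Step 12: on WHITE (4,5): turn R to S, flip to black, move to (5,5). |black|=9
Step 13: on WHITE (5,5): turn R to W, flip to black, move to (5,4). |black|=10
Step 14: on BLACK (5,4): turn L to S, flip to white, move to (6,4). |black|=9
Step 15: on WHITE (6,4): turn R to W, flip to black, move to (6,3). |black|=10
Step 16: on WHITE (6,3): turn R to N, flip to black, move to (5,3). |black|=11

Answer: 11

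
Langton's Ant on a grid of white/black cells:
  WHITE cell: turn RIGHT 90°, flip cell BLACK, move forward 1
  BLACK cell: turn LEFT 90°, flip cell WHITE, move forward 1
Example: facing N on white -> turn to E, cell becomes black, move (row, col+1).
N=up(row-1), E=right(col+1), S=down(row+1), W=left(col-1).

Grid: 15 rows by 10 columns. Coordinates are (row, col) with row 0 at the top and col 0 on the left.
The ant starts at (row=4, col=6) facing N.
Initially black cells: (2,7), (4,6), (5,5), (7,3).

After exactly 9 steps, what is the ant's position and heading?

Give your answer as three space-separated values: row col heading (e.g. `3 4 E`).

Step 1: on BLACK (4,6): turn L to W, flip to white, move to (4,5). |black|=3
Step 2: on WHITE (4,5): turn R to N, flip to black, move to (3,5). |black|=4
Step 3: on WHITE (3,5): turn R to E, flip to black, move to (3,6). |black|=5
Step 4: on WHITE (3,6): turn R to S, flip to black, move to (4,6). |black|=6
Step 5: on WHITE (4,6): turn R to W, flip to black, move to (4,5). |black|=7
Step 6: on BLACK (4,5): turn L to S, flip to white, move to (5,5). |black|=6
Step 7: on BLACK (5,5): turn L to E, flip to white, move to (5,6). |black|=5
Step 8: on WHITE (5,6): turn R to S, flip to black, move to (6,6). |black|=6
Step 9: on WHITE (6,6): turn R to W, flip to black, move to (6,5). |black|=7

Answer: 6 5 W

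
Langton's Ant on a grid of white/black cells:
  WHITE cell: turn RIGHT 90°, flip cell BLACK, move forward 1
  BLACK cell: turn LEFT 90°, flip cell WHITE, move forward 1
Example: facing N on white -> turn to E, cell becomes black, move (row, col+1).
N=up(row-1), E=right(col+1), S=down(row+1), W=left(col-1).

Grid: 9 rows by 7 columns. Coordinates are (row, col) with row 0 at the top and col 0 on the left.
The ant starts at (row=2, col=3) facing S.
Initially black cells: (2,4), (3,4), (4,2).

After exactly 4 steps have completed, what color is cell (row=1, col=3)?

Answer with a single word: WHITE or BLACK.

Step 1: on WHITE (2,3): turn R to W, flip to black, move to (2,2). |black|=4
Step 2: on WHITE (2,2): turn R to N, flip to black, move to (1,2). |black|=5
Step 3: on WHITE (1,2): turn R to E, flip to black, move to (1,3). |black|=6
Step 4: on WHITE (1,3): turn R to S, flip to black, move to (2,3). |black|=7

Answer: BLACK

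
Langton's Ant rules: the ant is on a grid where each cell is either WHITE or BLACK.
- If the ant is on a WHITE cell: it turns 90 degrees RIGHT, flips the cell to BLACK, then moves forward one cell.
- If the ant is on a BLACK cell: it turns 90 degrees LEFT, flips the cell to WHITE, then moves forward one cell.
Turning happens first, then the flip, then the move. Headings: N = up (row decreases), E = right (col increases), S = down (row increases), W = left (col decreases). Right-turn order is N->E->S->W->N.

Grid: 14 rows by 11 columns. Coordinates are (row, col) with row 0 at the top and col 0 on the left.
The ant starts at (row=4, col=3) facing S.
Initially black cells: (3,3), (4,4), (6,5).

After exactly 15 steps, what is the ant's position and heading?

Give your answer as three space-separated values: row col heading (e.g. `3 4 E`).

Answer: 3 3 E

Derivation:
Step 1: on WHITE (4,3): turn R to W, flip to black, move to (4,2). |black|=4
Step 2: on WHITE (4,2): turn R to N, flip to black, move to (3,2). |black|=5
Step 3: on WHITE (3,2): turn R to E, flip to black, move to (3,3). |black|=6
Step 4: on BLACK (3,3): turn L to N, flip to white, move to (2,3). |black|=5
Step 5: on WHITE (2,3): turn R to E, flip to black, move to (2,4). |black|=6
Step 6: on WHITE (2,4): turn R to S, flip to black, move to (3,4). |black|=7
Step 7: on WHITE (3,4): turn R to W, flip to black, move to (3,3). |black|=8
Step 8: on WHITE (3,3): turn R to N, flip to black, move to (2,3). |black|=9
Step 9: on BLACK (2,3): turn L to W, flip to white, move to (2,2). |black|=8
Step 10: on WHITE (2,2): turn R to N, flip to black, move to (1,2). |black|=9
Step 11: on WHITE (1,2): turn R to E, flip to black, move to (1,3). |black|=10
Step 12: on WHITE (1,3): turn R to S, flip to black, move to (2,3). |black|=11
Step 13: on WHITE (2,3): turn R to W, flip to black, move to (2,2). |black|=12
Step 14: on BLACK (2,2): turn L to S, flip to white, move to (3,2). |black|=11
Step 15: on BLACK (3,2): turn L to E, flip to white, move to (3,3). |black|=10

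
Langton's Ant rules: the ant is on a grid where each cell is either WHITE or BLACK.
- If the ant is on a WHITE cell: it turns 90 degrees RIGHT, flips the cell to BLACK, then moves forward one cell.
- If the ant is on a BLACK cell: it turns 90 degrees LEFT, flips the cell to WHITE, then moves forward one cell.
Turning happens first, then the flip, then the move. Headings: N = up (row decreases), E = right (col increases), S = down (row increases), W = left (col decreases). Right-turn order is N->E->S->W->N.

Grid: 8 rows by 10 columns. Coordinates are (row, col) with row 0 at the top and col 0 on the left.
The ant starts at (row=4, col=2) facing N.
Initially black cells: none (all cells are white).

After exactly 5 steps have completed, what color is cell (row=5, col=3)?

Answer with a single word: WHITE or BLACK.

Answer: BLACK

Derivation:
Step 1: on WHITE (4,2): turn R to E, flip to black, move to (4,3). |black|=1
Step 2: on WHITE (4,3): turn R to S, flip to black, move to (5,3). |black|=2
Step 3: on WHITE (5,3): turn R to W, flip to black, move to (5,2). |black|=3
Step 4: on WHITE (5,2): turn R to N, flip to black, move to (4,2). |black|=4
Step 5: on BLACK (4,2): turn L to W, flip to white, move to (4,1). |black|=3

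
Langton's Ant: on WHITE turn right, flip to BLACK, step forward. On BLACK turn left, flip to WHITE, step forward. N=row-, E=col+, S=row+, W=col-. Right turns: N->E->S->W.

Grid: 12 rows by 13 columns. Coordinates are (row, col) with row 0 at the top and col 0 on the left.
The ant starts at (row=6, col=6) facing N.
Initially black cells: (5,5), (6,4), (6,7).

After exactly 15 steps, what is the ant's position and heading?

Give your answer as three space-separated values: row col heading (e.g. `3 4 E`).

Answer: 5 6 W

Derivation:
Step 1: on WHITE (6,6): turn R to E, flip to black, move to (6,7). |black|=4
Step 2: on BLACK (6,7): turn L to N, flip to white, move to (5,7). |black|=3
Step 3: on WHITE (5,7): turn R to E, flip to black, move to (5,8). |black|=4
Step 4: on WHITE (5,8): turn R to S, flip to black, move to (6,8). |black|=5
Step 5: on WHITE (6,8): turn R to W, flip to black, move to (6,7). |black|=6
Step 6: on WHITE (6,7): turn R to N, flip to black, move to (5,7). |black|=7
Step 7: on BLACK (5,7): turn L to W, flip to white, move to (5,6). |black|=6
Step 8: on WHITE (5,6): turn R to N, flip to black, move to (4,6). |black|=7
Step 9: on WHITE (4,6): turn R to E, flip to black, move to (4,7). |black|=8
Step 10: on WHITE (4,7): turn R to S, flip to black, move to (5,7). |black|=9
Step 11: on WHITE (5,7): turn R to W, flip to black, move to (5,6). |black|=10
Step 12: on BLACK (5,6): turn L to S, flip to white, move to (6,6). |black|=9
Step 13: on BLACK (6,6): turn L to E, flip to white, move to (6,7). |black|=8
Step 14: on BLACK (6,7): turn L to N, flip to white, move to (5,7). |black|=7
Step 15: on BLACK (5,7): turn L to W, flip to white, move to (5,6). |black|=6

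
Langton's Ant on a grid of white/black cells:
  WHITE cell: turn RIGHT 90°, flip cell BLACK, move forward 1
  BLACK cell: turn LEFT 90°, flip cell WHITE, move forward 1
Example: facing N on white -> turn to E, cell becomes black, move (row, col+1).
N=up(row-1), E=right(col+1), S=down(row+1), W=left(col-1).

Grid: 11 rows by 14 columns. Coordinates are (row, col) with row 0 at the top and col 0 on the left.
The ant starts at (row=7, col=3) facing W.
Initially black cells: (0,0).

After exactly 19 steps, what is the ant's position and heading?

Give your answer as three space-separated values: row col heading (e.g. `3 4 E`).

Step 1: on WHITE (7,3): turn R to N, flip to black, move to (6,3). |black|=2
Step 2: on WHITE (6,3): turn R to E, flip to black, move to (6,4). |black|=3
Step 3: on WHITE (6,4): turn R to S, flip to black, move to (7,4). |black|=4
Step 4: on WHITE (7,4): turn R to W, flip to black, move to (7,3). |black|=5
Step 5: on BLACK (7,3): turn L to S, flip to white, move to (8,3). |black|=4
Step 6: on WHITE (8,3): turn R to W, flip to black, move to (8,2). |black|=5
Step 7: on WHITE (8,2): turn R to N, flip to black, move to (7,2). |black|=6
Step 8: on WHITE (7,2): turn R to E, flip to black, move to (7,3). |black|=7
Step 9: on WHITE (7,3): turn R to S, flip to black, move to (8,3). |black|=8
Step 10: on BLACK (8,3): turn L to E, flip to white, move to (8,4). |black|=7
Step 11: on WHITE (8,4): turn R to S, flip to black, move to (9,4). |black|=8
Step 12: on WHITE (9,4): turn R to W, flip to black, move to (9,3). |black|=9
Step 13: on WHITE (9,3): turn R to N, flip to black, move to (8,3). |black|=10
Step 14: on WHITE (8,3): turn R to E, flip to black, move to (8,4). |black|=11
Step 15: on BLACK (8,4): turn L to N, flip to white, move to (7,4). |black|=10
Step 16: on BLACK (7,4): turn L to W, flip to white, move to (7,3). |black|=9
Step 17: on BLACK (7,3): turn L to S, flip to white, move to (8,3). |black|=8
Step 18: on BLACK (8,3): turn L to E, flip to white, move to (8,4). |black|=7
Step 19: on WHITE (8,4): turn R to S, flip to black, move to (9,4). |black|=8

Answer: 9 4 S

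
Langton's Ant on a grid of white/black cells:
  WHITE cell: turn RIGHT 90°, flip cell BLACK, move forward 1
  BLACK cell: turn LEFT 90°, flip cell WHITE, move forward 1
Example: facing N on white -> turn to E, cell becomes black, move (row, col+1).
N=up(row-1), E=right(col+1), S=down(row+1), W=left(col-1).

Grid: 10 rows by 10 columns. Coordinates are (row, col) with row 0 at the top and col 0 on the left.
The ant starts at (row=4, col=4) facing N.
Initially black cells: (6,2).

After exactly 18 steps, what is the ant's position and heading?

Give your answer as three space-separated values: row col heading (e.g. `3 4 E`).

Step 1: on WHITE (4,4): turn R to E, flip to black, move to (4,5). |black|=2
Step 2: on WHITE (4,5): turn R to S, flip to black, move to (5,5). |black|=3
Step 3: on WHITE (5,5): turn R to W, flip to black, move to (5,4). |black|=4
Step 4: on WHITE (5,4): turn R to N, flip to black, move to (4,4). |black|=5
Step 5: on BLACK (4,4): turn L to W, flip to white, move to (4,3). |black|=4
Step 6: on WHITE (4,3): turn R to N, flip to black, move to (3,3). |black|=5
Step 7: on WHITE (3,3): turn R to E, flip to black, move to (3,4). |black|=6
Step 8: on WHITE (3,4): turn R to S, flip to black, move to (4,4). |black|=7
Step 9: on WHITE (4,4): turn R to W, flip to black, move to (4,3). |black|=8
Step 10: on BLACK (4,3): turn L to S, flip to white, move to (5,3). |black|=7
Step 11: on WHITE (5,3): turn R to W, flip to black, move to (5,2). |black|=8
Step 12: on WHITE (5,2): turn R to N, flip to black, move to (4,2). |black|=9
Step 13: on WHITE (4,2): turn R to E, flip to black, move to (4,3). |black|=10
Step 14: on WHITE (4,3): turn R to S, flip to black, move to (5,3). |black|=11
Step 15: on BLACK (5,3): turn L to E, flip to white, move to (5,4). |black|=10
Step 16: on BLACK (5,4): turn L to N, flip to white, move to (4,4). |black|=9
Step 17: on BLACK (4,4): turn L to W, flip to white, move to (4,3). |black|=8
Step 18: on BLACK (4,3): turn L to S, flip to white, move to (5,3). |black|=7

Answer: 5 3 S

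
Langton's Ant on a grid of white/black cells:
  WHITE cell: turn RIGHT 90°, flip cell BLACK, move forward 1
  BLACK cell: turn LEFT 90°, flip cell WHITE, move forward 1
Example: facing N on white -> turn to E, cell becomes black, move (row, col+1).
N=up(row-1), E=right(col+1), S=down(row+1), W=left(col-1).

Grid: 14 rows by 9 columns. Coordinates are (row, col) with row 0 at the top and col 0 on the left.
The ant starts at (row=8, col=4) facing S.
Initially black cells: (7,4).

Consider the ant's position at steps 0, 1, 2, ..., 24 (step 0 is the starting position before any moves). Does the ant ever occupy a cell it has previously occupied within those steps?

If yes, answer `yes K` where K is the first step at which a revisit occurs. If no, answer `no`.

Step 1: on WHITE (8,4): turn R to W, flip to black, move to (8,3). |black|=2 — new cell
Step 2: on WHITE (8,3): turn R to N, flip to black, move to (7,3). |black|=3 — new cell
Step 3: on WHITE (7,3): turn R to E, flip to black, move to (7,4). |black|=4 — new cell
Step 4: on BLACK (7,4): turn L to N, flip to white, move to (6,4). |black|=3 — new cell
Step 5: on WHITE (6,4): turn R to E, flip to black, move to (6,5). |black|=4 — new cell
Step 6: on WHITE (6,5): turn R to S, flip to black, move to (7,5). |black|=5 — new cell
Step 7: on WHITE (7,5): turn R to W, flip to black, move to (7,4). |black|=6 — REVISIT

Answer: yes 7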